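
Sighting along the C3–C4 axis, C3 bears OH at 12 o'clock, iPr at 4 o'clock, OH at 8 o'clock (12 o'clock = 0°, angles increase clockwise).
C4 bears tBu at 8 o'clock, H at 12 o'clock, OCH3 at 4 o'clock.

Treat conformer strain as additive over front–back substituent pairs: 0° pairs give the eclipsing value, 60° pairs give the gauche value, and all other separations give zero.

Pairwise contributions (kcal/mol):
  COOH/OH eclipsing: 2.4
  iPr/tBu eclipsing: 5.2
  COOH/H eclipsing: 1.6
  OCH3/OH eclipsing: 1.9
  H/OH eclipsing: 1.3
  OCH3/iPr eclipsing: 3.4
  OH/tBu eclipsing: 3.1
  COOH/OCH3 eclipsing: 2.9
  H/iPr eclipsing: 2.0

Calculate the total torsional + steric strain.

This conformer (eclipsed): OH–H eclipsed, iPr–OCH3 eclipsed, OH–tBu eclipsed; 1.3 + 3.4 + 3.1 = 7.8 kcal/mol.

7.8 kcal/mol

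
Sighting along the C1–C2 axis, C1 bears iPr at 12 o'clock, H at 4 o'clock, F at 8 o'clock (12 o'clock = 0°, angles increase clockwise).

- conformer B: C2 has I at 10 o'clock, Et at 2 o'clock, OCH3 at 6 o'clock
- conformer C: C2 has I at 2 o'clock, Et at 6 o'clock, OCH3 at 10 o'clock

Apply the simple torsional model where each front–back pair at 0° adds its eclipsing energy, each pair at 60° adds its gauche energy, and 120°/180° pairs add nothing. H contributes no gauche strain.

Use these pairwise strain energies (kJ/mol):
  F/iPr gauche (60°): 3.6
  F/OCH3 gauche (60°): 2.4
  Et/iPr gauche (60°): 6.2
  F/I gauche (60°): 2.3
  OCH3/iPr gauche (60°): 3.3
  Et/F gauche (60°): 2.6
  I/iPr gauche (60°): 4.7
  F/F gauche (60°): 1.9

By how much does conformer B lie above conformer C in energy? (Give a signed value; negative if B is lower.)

+2.6 kJ/mol

B is staggered. iPr at 0° is gauche with I at 300° (4.7); iPr at 0° is gauche with Et at 60° (6.2); F at 240° is gauche with I at 300° (2.3); F at 240° is gauche with OCH3 at 180° (2.4). Total 15.6 kJ/mol.
C is staggered. iPr at 0° is gauche with I at 60° (4.7); iPr at 0° is gauche with OCH3 at 300° (3.3); F at 240° is gauche with Et at 180° (2.6); F at 240° is gauche with OCH3 at 300° (2.4). Total 13.0 kJ/mol.
E(B) − E(C) = 15.6 − 13.0 = +2.6 kJ/mol.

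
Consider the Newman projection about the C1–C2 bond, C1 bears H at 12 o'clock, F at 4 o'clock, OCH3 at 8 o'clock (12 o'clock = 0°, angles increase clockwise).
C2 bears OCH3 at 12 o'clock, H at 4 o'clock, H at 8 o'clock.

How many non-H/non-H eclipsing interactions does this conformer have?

0

Every eclipsing pair involves H, so the count is 0.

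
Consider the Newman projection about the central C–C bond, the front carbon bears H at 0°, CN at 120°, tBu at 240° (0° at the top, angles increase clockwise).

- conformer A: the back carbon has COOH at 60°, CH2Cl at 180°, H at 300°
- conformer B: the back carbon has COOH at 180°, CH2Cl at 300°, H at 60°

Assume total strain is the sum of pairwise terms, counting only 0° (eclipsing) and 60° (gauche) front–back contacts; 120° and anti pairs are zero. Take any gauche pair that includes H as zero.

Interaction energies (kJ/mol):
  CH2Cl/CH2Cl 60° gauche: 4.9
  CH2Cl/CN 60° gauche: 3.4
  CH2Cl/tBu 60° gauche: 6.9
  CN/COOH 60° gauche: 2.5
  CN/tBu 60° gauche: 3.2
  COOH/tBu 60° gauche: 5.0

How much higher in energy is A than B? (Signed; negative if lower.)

-1.6 kJ/mol

A (staggered): CN(120°)/COOH(60°) gauche 2.5; CN(120°)/CH2Cl(180°) gauche 3.4; tBu(240°)/CH2Cl(180°) gauche 6.9 → 12.8 kJ/mol.
B (staggered): CN(120°)/COOH(180°) gauche 2.5; tBu(240°)/COOH(180°) gauche 5.0; tBu(240°)/CH2Cl(300°) gauche 6.9 → 14.4 kJ/mol.
E(A) − E(B) = 12.8 − 14.4 = -1.6 kJ/mol.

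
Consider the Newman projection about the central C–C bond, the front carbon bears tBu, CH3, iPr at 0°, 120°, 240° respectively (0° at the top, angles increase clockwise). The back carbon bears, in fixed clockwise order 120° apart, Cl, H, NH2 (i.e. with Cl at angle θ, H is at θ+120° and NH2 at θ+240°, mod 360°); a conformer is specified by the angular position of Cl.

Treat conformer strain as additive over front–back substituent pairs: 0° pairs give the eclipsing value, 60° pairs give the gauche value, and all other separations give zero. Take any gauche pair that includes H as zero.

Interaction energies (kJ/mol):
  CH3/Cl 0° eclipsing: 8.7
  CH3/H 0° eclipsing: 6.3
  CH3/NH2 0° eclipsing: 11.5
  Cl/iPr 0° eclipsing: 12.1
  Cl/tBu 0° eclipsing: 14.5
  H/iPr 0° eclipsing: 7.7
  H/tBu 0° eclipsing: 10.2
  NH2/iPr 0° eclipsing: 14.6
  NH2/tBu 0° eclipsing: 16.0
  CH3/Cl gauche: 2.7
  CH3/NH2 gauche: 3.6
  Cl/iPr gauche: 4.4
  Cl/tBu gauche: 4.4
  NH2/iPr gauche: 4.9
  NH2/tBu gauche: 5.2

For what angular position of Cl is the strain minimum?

Cl at 0° (eclipsed): tBu–Cl eclipsed, CH3–H eclipsed, iPr–NH2 eclipsed; 14.5 + 6.3 + 14.6 = 35.4 kJ/mol.
Cl at 60° (staggered): tBu–Cl gauche, tBu–NH2 gauche, CH3–Cl gauche, iPr–NH2 gauche; 4.4 + 5.2 + 2.7 + 4.9 = 17.2 kJ/mol.
Cl at 120° (eclipsed): tBu–NH2 eclipsed, CH3–Cl eclipsed, iPr–H eclipsed; 16.0 + 8.7 + 7.7 = 32.4 kJ/mol.
Cl at 180° (staggered): tBu–NH2 gauche, CH3–Cl gauche, CH3–NH2 gauche, iPr–Cl gauche; 5.2 + 2.7 + 3.6 + 4.4 = 15.9 kJ/mol.
Cl at 240° (eclipsed): tBu–H eclipsed, CH3–NH2 eclipsed, iPr–Cl eclipsed; 10.2 + 11.5 + 12.1 = 33.8 kJ/mol.
Cl at 300° (staggered): tBu–Cl gauche, CH3–NH2 gauche, iPr–Cl gauche, iPr–NH2 gauche; 4.4 + 3.6 + 4.4 + 4.9 = 17.3 kJ/mol.
The minimum (15.9 kJ/mol) occurs with Cl at 180°.

180°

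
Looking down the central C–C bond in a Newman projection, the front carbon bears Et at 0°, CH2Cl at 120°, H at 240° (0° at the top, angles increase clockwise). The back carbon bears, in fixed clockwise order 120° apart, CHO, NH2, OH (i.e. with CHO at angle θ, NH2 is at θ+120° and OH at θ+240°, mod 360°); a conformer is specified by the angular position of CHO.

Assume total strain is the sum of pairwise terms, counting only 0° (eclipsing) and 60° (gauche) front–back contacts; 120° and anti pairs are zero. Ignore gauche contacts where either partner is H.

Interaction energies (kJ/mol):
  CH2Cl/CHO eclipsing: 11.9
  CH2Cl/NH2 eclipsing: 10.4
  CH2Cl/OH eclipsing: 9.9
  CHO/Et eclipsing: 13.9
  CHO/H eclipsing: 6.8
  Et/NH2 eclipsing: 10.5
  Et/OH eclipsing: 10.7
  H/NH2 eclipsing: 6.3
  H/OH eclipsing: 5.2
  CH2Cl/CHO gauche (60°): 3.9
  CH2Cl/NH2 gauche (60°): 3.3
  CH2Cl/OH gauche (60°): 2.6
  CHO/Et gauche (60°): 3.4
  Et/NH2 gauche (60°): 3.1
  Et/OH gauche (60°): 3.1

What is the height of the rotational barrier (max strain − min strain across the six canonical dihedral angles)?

17.1 kJ/mol

CHO at 0° (eclipsed): Et(0°)/CHO(0°) eclipsed 13.9; CH2Cl(120°)/NH2(120°) eclipsed 10.4; H(240°)/OH(240°) eclipsed 5.2 → 29.5 kJ/mol.
CHO at 60° (staggered): Et(0°)/CHO(60°) gauche 3.4; Et(0°)/OH(300°) gauche 3.1; CH2Cl(120°)/CHO(60°) gauche 3.9; CH2Cl(120°)/NH2(180°) gauche 3.3 → 13.7 kJ/mol.
CHO at 120° (eclipsed): Et(0°)/OH(0°) eclipsed 10.7; CH2Cl(120°)/CHO(120°) eclipsed 11.9; H(240°)/NH2(240°) eclipsed 6.3 → 28.9 kJ/mol.
CHO at 180° (staggered): Et(0°)/NH2(300°) gauche 3.1; Et(0°)/OH(60°) gauche 3.1; CH2Cl(120°)/CHO(180°) gauche 3.9; CH2Cl(120°)/OH(60°) gauche 2.6 → 12.7 kJ/mol.
CHO at 240° (eclipsed): Et(0°)/NH2(0°) eclipsed 10.5; CH2Cl(120°)/OH(120°) eclipsed 9.9; H(240°)/CHO(240°) eclipsed 6.8 → 27.2 kJ/mol.
CHO at 300° (staggered): Et(0°)/CHO(300°) gauche 3.4; Et(0°)/NH2(60°) gauche 3.1; CH2Cl(120°)/NH2(60°) gauche 3.3; CH2Cl(120°)/OH(180°) gauche 2.6 → 12.4 kJ/mol.
Max at 0° (29.5 kJ/mol), min at 300° (12.4 kJ/mol); barrier = 17.1 kJ/mol.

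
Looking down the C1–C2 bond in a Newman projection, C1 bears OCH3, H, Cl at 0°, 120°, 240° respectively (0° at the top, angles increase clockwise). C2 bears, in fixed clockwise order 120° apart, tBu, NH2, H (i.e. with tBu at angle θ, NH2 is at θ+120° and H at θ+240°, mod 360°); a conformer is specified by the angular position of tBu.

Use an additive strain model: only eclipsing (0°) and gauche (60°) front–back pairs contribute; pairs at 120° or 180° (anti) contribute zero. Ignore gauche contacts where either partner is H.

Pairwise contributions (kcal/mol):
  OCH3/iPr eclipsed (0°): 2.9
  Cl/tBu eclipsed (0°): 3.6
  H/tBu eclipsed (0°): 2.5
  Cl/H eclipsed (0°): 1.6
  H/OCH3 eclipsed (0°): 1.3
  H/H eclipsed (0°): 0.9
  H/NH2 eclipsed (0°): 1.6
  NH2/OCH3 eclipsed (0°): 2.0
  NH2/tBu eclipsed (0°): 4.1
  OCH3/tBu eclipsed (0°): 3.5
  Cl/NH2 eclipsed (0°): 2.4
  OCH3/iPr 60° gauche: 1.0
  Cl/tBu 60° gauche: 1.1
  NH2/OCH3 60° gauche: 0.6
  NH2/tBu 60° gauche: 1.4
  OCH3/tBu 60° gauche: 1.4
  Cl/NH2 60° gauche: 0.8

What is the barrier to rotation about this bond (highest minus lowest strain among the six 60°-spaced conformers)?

4.5 kcal/mol

tBu at 0° (eclipsed): OCH3–tBu eclipsed, H–NH2 eclipsed, Cl–H eclipsed; 3.5 + 1.6 + 1.6 = 6.7 kcal/mol.
tBu at 60° (staggered): OCH3–tBu gauche, Cl–NH2 gauche; 1.4 + 0.8 = 2.2 kcal/mol.
tBu at 120° (eclipsed): OCH3–H eclipsed, H–tBu eclipsed, Cl–NH2 eclipsed; 1.3 + 2.5 + 2.4 = 6.2 kcal/mol.
tBu at 180° (staggered): OCH3–NH2 gauche, Cl–tBu gauche, Cl–NH2 gauche; 0.6 + 1.1 + 0.8 = 2.5 kcal/mol.
tBu at 240° (eclipsed): OCH3–NH2 eclipsed, H–H eclipsed, Cl–tBu eclipsed; 2.0 + 0.9 + 3.6 = 6.5 kcal/mol.
tBu at 300° (staggered): OCH3–tBu gauche, OCH3–NH2 gauche, Cl–tBu gauche; 1.4 + 0.6 + 1.1 = 3.1 kcal/mol.
Max at 0° (6.7 kcal/mol), min at 60° (2.2 kcal/mol); barrier = 4.5 kcal/mol.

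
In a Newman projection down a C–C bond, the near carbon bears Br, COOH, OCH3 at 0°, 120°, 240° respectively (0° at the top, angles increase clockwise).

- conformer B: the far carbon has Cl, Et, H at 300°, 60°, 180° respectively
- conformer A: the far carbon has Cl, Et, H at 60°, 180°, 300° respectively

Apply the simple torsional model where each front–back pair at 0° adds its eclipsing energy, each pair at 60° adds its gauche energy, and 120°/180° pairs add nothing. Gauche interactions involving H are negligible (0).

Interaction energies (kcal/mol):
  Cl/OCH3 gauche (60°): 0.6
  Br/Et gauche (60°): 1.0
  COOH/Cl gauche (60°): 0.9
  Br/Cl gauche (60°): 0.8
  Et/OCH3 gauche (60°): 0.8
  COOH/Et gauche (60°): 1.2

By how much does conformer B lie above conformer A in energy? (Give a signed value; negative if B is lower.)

B (staggered): Br(0°)/Cl(300°) gauche 0.8; Br(0°)/Et(60°) gauche 1.0; COOH(120°)/Et(60°) gauche 1.2; OCH3(240°)/Cl(300°) gauche 0.6 → 3.6 kcal/mol.
A (staggered): Br(0°)/Cl(60°) gauche 0.8; COOH(120°)/Cl(60°) gauche 0.9; COOH(120°)/Et(180°) gauche 1.2; OCH3(240°)/Et(180°) gauche 0.8 → 3.7 kcal/mol.
E(B) − E(A) = 3.6 − 3.7 = -0.1 kcal/mol.

-0.1 kcal/mol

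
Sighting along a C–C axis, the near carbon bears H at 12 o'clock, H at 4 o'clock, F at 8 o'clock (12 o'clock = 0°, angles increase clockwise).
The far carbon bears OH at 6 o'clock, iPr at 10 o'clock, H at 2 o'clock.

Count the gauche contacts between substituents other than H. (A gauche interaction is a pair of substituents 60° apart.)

Non-H gauche pairs: F(240°)/OH(180°); F(240°)/iPr(300°) — 2 interactions.

2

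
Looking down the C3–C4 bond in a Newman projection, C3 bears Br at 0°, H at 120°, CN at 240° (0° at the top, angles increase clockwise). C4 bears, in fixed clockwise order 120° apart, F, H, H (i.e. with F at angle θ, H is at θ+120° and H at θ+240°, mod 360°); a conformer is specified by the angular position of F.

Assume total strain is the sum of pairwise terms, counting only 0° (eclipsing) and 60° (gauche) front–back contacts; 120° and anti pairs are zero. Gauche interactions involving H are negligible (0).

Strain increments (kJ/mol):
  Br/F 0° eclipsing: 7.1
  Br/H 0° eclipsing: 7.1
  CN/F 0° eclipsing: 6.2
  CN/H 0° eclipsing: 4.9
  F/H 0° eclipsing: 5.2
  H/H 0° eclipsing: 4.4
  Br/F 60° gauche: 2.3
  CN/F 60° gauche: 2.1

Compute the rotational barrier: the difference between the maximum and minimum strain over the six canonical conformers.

F at 0° (eclipsed): Br–F eclipsed, H–H eclipsed, CN–H eclipsed; 7.1 + 4.4 + 4.9 = 16.4 kJ/mol.
F at 60° (staggered): Br–F gauche; 2.3 = 2.3 kJ/mol.
F at 120° (eclipsed): Br–H eclipsed, H–F eclipsed, CN–H eclipsed; 7.1 + 5.2 + 4.9 = 17.2 kJ/mol.
F at 180° (staggered): CN–F gauche; 2.1 = 2.1 kJ/mol.
F at 240° (eclipsed): Br–H eclipsed, H–H eclipsed, CN–F eclipsed; 7.1 + 4.4 + 6.2 = 17.7 kJ/mol.
F at 300° (staggered): Br–F gauche, CN–F gauche; 2.3 + 2.1 = 4.4 kJ/mol.
Max at 240° (17.7 kJ/mol), min at 180° (2.1 kJ/mol); barrier = 15.6 kJ/mol.

15.6 kJ/mol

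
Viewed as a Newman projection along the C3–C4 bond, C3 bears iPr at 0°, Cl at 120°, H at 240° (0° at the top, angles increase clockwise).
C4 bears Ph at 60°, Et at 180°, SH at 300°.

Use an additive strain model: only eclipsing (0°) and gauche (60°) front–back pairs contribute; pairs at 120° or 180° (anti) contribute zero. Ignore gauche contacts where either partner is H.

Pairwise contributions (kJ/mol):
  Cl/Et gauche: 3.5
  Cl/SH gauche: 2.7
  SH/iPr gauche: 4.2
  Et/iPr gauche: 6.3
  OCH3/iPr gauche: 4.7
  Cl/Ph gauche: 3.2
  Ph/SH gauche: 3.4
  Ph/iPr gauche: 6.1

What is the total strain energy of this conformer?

17.0 kJ/mol

This conformer (staggered): iPr–Ph gauche, iPr–SH gauche, Cl–Ph gauche, Cl–Et gauche; 6.1 + 4.2 + 3.2 + 3.5 = 17.0 kJ/mol.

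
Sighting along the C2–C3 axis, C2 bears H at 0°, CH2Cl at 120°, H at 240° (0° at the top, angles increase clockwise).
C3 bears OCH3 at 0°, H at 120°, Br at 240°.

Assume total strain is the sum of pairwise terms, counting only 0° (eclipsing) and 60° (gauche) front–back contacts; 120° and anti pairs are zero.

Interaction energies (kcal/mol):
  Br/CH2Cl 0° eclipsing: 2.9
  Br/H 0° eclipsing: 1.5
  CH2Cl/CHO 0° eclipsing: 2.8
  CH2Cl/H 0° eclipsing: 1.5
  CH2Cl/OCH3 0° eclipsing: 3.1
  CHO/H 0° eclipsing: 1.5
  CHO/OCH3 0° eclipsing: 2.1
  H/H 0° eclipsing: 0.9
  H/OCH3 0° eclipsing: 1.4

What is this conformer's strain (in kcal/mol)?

This conformer (eclipsed): H–OCH3 eclipsed, CH2Cl–H eclipsed, H–Br eclipsed; 1.4 + 1.5 + 1.5 = 4.4 kcal/mol.

4.4 kcal/mol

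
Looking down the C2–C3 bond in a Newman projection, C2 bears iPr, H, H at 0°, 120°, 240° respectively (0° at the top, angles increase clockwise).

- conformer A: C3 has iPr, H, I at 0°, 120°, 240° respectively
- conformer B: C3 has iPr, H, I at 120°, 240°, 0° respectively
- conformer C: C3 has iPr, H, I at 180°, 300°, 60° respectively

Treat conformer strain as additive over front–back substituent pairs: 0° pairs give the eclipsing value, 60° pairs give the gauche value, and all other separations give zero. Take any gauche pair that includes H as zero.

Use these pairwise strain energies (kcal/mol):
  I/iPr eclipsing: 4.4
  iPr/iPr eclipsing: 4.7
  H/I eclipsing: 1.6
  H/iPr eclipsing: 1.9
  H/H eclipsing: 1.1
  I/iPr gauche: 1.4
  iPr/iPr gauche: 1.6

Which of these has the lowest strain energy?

A (eclipsed): iPr–iPr eclipsed, H–H eclipsed, H–I eclipsed; 4.7 + 1.1 + 1.6 = 7.4 kcal/mol.
B (eclipsed): iPr–I eclipsed, H–iPr eclipsed, H–H eclipsed; 4.4 + 1.9 + 1.1 = 7.4 kcal/mol.
C (staggered): iPr–I gauche; 1.4 = 1.4 kcal/mol.
C has the lowest total (1.4 kcal/mol).

C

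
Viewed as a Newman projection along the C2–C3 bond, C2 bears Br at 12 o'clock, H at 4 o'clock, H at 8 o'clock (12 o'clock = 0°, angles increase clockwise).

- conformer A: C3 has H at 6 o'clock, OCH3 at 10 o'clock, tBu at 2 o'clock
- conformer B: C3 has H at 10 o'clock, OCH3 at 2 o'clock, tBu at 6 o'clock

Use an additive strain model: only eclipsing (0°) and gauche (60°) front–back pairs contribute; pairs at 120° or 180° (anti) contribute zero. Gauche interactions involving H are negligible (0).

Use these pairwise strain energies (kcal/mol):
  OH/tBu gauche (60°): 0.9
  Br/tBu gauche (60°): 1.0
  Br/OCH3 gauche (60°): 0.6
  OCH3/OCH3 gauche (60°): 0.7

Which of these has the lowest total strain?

A (staggered): Br–OCH3 gauche, Br–tBu gauche; 0.6 + 1.0 = 1.6 kcal/mol.
B (staggered): Br–OCH3 gauche; 0.6 = 0.6 kcal/mol.
B has the lowest total (0.6 kcal/mol).

B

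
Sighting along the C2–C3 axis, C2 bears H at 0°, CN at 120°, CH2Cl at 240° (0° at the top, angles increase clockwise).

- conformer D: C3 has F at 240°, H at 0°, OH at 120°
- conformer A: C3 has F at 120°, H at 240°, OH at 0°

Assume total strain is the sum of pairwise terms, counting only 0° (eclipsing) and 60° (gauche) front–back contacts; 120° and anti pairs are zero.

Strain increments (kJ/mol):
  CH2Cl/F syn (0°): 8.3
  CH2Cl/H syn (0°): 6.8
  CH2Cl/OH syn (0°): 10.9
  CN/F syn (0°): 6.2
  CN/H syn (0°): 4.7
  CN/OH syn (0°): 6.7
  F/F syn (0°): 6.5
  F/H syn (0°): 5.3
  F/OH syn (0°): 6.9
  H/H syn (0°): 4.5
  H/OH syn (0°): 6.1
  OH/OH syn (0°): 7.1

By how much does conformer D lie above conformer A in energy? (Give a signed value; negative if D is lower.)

D (eclipsed): H–H eclipsed, CN–OH eclipsed, CH2Cl–F eclipsed; 4.5 + 6.7 + 8.3 = 19.5 kJ/mol.
A (eclipsed): H–OH eclipsed, CN–F eclipsed, CH2Cl–H eclipsed; 6.1 + 6.2 + 6.8 = 19.1 kJ/mol.
E(D) − E(A) = 19.5 − 19.1 = +0.4 kJ/mol.

+0.4 kJ/mol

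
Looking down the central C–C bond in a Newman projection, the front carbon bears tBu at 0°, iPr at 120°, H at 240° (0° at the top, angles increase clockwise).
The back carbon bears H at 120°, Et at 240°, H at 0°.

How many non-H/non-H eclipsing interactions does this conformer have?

0

Every eclipsing pair involves H, so the count is 0.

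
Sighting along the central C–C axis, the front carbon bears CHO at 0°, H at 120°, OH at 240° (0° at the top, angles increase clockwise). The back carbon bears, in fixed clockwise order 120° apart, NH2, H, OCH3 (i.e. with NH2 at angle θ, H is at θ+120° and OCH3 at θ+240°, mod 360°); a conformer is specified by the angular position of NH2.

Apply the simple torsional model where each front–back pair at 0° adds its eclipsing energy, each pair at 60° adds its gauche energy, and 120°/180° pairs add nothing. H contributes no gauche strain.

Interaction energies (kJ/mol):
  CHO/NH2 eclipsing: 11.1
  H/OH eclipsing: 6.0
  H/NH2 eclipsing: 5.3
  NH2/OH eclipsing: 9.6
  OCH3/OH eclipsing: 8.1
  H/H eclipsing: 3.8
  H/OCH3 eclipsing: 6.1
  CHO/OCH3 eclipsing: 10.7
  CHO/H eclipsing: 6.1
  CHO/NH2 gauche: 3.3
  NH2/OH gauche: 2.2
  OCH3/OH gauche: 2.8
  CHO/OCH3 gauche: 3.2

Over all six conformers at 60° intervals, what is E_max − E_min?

NH2 at 0° (eclipsed): CHO–NH2 eclipsed, H–H eclipsed, OH–OCH3 eclipsed; 11.1 + 3.8 + 8.1 = 23.0 kJ/mol.
NH2 at 60° (staggered): CHO–NH2 gauche, CHO–OCH3 gauche, OH–OCH3 gauche; 3.3 + 3.2 + 2.8 = 9.3 kJ/mol.
NH2 at 120° (eclipsed): CHO–OCH3 eclipsed, H–NH2 eclipsed, OH–H eclipsed; 10.7 + 5.3 + 6.0 = 22.0 kJ/mol.
NH2 at 180° (staggered): CHO–OCH3 gauche, OH–NH2 gauche; 3.2 + 2.2 = 5.4 kJ/mol.
NH2 at 240° (eclipsed): CHO–H eclipsed, H–OCH3 eclipsed, OH–NH2 eclipsed; 6.1 + 6.1 + 9.6 = 21.8 kJ/mol.
NH2 at 300° (staggered): CHO–NH2 gauche, OH–NH2 gauche, OH–OCH3 gauche; 3.3 + 2.2 + 2.8 = 8.3 kJ/mol.
Max at 0° (23.0 kJ/mol), min at 180° (5.4 kJ/mol); barrier = 17.6 kJ/mol.

17.6 kJ/mol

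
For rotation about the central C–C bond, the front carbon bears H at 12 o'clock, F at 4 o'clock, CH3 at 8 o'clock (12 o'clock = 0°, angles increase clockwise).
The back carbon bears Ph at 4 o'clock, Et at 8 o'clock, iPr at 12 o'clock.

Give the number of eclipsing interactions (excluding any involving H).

2

Non-H eclipsing pairs: F(120°)/Ph(120°); CH3(240°)/Et(240°) — 2 interactions.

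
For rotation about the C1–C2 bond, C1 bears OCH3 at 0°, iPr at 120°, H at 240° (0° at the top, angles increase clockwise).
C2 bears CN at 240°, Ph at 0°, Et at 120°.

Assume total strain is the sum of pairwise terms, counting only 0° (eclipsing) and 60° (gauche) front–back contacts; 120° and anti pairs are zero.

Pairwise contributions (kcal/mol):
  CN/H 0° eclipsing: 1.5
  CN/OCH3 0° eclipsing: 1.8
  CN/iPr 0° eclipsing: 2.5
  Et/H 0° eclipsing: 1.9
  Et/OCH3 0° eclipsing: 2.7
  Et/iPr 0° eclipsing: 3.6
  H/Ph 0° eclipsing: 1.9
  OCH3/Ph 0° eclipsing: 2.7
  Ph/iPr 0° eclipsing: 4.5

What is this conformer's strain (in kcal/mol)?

7.8 kcal/mol

This conformer (eclipsed): OCH3–Ph eclipsed, iPr–Et eclipsed, H–CN eclipsed; 2.7 + 3.6 + 1.5 = 7.8 kcal/mol.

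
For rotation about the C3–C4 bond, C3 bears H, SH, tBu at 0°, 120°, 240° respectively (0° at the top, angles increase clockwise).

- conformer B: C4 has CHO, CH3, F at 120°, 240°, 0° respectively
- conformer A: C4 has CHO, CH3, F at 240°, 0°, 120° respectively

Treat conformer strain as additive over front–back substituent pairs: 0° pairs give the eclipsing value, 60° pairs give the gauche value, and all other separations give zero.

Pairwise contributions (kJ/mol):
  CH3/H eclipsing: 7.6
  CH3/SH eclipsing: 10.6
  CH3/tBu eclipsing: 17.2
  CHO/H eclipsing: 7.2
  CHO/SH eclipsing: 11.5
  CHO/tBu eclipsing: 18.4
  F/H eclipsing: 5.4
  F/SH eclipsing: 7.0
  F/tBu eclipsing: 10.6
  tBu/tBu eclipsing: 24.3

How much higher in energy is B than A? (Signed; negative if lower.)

+1.1 kJ/mol

B is eclipsed. H at 0° is eclipsed with F at 0° (5.4); SH at 120° is eclipsed with CHO at 120° (11.5); tBu at 240° is eclipsed with CH3 at 240° (17.2). Total 34.1 kJ/mol.
A is eclipsed. H at 0° is eclipsed with CH3 at 0° (7.6); SH at 120° is eclipsed with F at 120° (7.0); tBu at 240° is eclipsed with CHO at 240° (18.4). Total 33.0 kJ/mol.
E(B) − E(A) = 34.1 − 33.0 = +1.1 kJ/mol.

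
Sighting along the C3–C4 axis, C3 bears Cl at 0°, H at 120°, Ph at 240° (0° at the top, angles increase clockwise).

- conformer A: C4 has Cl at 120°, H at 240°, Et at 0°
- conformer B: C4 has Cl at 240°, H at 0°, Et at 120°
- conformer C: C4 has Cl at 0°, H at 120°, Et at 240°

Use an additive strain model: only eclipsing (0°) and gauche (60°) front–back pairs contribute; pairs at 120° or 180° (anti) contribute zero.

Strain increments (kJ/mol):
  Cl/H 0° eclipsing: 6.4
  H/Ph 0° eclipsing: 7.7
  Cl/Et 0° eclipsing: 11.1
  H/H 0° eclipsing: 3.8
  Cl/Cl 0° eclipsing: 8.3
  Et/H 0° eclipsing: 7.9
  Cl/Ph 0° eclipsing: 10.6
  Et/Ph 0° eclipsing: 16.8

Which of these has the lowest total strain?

B

A (eclipsed): Cl–Et eclipsed, H–Cl eclipsed, Ph–H eclipsed; 11.1 + 6.4 + 7.7 = 25.2 kJ/mol.
B (eclipsed): Cl–H eclipsed, H–Et eclipsed, Ph–Cl eclipsed; 6.4 + 7.9 + 10.6 = 24.9 kJ/mol.
C (eclipsed): Cl–Cl eclipsed, H–H eclipsed, Ph–Et eclipsed; 8.3 + 3.8 + 16.8 = 28.9 kJ/mol.
B has the lowest total (24.9 kJ/mol).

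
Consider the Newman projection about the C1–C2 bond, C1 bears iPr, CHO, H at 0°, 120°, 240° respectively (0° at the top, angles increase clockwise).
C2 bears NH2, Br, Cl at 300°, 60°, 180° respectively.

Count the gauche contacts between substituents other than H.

4

Non-H gauche pairs: iPr(0°)/NH2(300°); iPr(0°)/Br(60°); CHO(120°)/Br(60°); CHO(120°)/Cl(180°) — 4 interactions.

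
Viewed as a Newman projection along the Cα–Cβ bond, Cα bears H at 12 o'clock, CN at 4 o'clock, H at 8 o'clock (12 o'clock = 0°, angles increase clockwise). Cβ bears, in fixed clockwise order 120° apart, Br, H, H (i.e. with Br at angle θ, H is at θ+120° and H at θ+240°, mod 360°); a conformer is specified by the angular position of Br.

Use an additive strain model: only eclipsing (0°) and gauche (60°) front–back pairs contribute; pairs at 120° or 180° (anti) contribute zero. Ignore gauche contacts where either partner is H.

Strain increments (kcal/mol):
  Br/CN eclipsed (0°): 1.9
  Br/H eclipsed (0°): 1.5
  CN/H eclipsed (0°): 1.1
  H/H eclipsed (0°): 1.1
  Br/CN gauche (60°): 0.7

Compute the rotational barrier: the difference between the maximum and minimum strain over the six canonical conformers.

4.1 kcal/mol

Br at 0° (eclipsed): H–Br eclipsed, CN–H eclipsed, H–H eclipsed; 1.5 + 1.1 + 1.1 = 3.7 kcal/mol.
Br at 60° (staggered): CN–Br gauche; 0.7 = 0.7 kcal/mol.
Br at 120° (eclipsed): H–H eclipsed, CN–Br eclipsed, H–H eclipsed; 1.1 + 1.9 + 1.1 = 4.1 kcal/mol.
Br at 180° (staggered): CN–Br gauche; 0.7 = 0.7 kcal/mol.
Br at 240° (eclipsed): H–H eclipsed, CN–H eclipsed, H–Br eclipsed; 1.1 + 1.1 + 1.5 = 3.7 kcal/mol.
Br at 300° (staggered): no non-H gauche contacts → 0.0 kcal/mol.
Max at 120° (4.1 kcal/mol), min at 300° (0.0 kcal/mol); barrier = 4.1 kcal/mol.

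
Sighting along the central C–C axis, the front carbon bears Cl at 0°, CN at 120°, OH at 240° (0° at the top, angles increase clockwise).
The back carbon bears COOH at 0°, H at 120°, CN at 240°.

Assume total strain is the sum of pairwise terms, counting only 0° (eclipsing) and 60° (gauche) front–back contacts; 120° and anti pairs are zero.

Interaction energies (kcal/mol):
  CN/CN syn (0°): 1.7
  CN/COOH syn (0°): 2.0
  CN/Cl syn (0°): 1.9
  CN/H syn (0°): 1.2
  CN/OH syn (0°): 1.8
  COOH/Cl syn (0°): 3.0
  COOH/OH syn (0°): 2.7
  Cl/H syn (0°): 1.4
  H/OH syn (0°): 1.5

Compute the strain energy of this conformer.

6.0 kcal/mol

This conformer (eclipsed): Cl–COOH eclipsed, CN–H eclipsed, OH–CN eclipsed; 3.0 + 1.2 + 1.8 = 6.0 kcal/mol.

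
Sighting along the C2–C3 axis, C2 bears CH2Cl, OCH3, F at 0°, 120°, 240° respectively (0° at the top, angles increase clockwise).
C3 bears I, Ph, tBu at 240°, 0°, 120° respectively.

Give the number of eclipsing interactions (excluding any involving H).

3

Non-H eclipsing pairs: CH2Cl(0°)/Ph(0°); OCH3(120°)/tBu(120°); F(240°)/I(240°) — 3 interactions.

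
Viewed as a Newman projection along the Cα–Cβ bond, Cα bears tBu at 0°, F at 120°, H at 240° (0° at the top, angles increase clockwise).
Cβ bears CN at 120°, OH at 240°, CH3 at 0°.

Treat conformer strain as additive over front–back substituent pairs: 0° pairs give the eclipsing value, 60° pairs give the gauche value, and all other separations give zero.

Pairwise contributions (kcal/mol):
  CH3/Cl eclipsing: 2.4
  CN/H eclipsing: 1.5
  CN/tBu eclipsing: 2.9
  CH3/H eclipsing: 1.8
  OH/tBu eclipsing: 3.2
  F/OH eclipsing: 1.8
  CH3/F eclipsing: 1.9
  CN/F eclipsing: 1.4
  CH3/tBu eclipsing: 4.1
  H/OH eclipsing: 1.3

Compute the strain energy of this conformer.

6.8 kcal/mol

This conformer (eclipsed): tBu(0°)/CH3(0°) eclipsed 4.1; F(120°)/CN(120°) eclipsed 1.4; H(240°)/OH(240°) eclipsed 1.3 → 6.8 kcal/mol.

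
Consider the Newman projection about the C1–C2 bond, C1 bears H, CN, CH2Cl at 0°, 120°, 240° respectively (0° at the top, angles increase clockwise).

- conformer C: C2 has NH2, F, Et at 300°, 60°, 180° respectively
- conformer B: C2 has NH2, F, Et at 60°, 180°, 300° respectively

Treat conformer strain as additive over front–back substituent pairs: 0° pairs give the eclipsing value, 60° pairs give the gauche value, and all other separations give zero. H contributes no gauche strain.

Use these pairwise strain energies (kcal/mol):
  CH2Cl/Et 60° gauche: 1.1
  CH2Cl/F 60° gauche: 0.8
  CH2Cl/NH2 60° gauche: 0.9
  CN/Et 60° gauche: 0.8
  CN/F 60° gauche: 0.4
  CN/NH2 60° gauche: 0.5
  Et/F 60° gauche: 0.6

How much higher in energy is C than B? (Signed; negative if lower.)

+0.4 kcal/mol

C (staggered): CN(120°)/F(60°) gauche 0.4; CN(120°)/Et(180°) gauche 0.8; CH2Cl(240°)/NH2(300°) gauche 0.9; CH2Cl(240°)/Et(180°) gauche 1.1 → 3.2 kcal/mol.
B (staggered): CN(120°)/NH2(60°) gauche 0.5; CN(120°)/F(180°) gauche 0.4; CH2Cl(240°)/F(180°) gauche 0.8; CH2Cl(240°)/Et(300°) gauche 1.1 → 2.8 kcal/mol.
E(C) − E(B) = 3.2 − 2.8 = +0.4 kcal/mol.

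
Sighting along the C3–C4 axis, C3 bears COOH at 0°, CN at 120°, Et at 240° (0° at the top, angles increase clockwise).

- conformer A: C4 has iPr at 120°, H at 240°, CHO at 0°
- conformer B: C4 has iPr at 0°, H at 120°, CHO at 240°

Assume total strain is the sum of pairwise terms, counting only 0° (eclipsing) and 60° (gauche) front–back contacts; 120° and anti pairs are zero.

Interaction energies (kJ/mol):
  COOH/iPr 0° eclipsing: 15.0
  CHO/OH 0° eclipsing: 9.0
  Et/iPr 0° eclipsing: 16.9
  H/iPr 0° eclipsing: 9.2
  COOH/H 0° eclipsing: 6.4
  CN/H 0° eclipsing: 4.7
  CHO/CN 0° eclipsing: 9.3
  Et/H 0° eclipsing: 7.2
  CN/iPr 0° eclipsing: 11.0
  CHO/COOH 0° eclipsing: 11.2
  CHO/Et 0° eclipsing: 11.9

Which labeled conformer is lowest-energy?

A

A is eclipsed. COOH at 0° is eclipsed with CHO at 0° (11.2); CN at 120° is eclipsed with iPr at 120° (11.0); Et at 240° is eclipsed with H at 240° (7.2). Total 29.4 kJ/mol.
B is eclipsed. COOH at 0° is eclipsed with iPr at 0° (15.0); CN at 120° is eclipsed with H at 120° (4.7); Et at 240° is eclipsed with CHO at 240° (11.9). Total 31.6 kJ/mol.
A has the lowest total (29.4 kJ/mol).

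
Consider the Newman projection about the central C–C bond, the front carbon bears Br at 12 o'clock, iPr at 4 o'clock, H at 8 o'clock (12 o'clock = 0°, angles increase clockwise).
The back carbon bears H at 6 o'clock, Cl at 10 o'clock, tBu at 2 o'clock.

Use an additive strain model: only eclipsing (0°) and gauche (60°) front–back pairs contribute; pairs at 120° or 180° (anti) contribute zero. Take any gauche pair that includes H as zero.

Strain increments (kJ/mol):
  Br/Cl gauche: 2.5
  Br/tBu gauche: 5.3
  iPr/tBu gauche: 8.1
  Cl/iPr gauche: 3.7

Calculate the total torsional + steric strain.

15.9 kJ/mol

This conformer is staggered. Br at 0° is gauche with Cl at 300° (2.5); Br at 0° is gauche with tBu at 60° (5.3); iPr at 120° is gauche with tBu at 60° (8.1). Total 15.9 kJ/mol.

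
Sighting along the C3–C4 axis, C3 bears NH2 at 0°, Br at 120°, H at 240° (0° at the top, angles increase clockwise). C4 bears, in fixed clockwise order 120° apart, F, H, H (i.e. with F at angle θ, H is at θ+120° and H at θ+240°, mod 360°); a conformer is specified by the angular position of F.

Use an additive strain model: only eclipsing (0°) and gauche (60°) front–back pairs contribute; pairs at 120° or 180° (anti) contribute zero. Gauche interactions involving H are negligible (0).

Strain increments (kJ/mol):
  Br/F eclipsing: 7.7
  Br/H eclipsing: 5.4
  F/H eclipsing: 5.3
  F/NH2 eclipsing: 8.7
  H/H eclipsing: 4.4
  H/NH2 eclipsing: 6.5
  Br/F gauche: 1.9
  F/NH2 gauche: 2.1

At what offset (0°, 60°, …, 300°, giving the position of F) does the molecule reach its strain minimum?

180°

F at 0° (eclipsed): NH2–F eclipsed, Br–H eclipsed, H–H eclipsed; 8.7 + 5.4 + 4.4 = 18.5 kJ/mol.
F at 60° (staggered): NH2–F gauche, Br–F gauche; 2.1 + 1.9 = 4.0 kJ/mol.
F at 120° (eclipsed): NH2–H eclipsed, Br–F eclipsed, H–H eclipsed; 6.5 + 7.7 + 4.4 = 18.6 kJ/mol.
F at 180° (staggered): Br–F gauche; 1.9 = 1.9 kJ/mol.
F at 240° (eclipsed): NH2–H eclipsed, Br–H eclipsed, H–F eclipsed; 6.5 + 5.4 + 5.3 = 17.2 kJ/mol.
F at 300° (staggered): NH2–F gauche; 2.1 = 2.1 kJ/mol.
The minimum (1.9 kJ/mol) occurs with F at 180°.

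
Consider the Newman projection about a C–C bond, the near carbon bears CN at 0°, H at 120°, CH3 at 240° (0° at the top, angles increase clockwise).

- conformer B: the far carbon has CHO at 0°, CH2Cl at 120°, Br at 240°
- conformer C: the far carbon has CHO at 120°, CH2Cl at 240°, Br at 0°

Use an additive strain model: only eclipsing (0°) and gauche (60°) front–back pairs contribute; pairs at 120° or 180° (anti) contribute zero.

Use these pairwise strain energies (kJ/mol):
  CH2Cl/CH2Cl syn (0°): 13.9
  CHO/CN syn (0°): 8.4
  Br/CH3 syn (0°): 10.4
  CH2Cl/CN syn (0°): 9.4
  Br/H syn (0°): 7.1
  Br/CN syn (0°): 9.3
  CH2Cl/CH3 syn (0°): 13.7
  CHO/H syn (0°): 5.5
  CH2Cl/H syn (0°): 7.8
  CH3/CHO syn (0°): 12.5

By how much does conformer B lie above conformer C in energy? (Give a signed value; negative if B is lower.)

-1.9 kJ/mol

B (eclipsed): CN(0°)/CHO(0°) eclipsed 8.4; H(120°)/CH2Cl(120°) eclipsed 7.8; CH3(240°)/Br(240°) eclipsed 10.4 → 26.6 kJ/mol.
C (eclipsed): CN(0°)/Br(0°) eclipsed 9.3; H(120°)/CHO(120°) eclipsed 5.5; CH3(240°)/CH2Cl(240°) eclipsed 13.7 → 28.5 kJ/mol.
E(B) − E(C) = 26.6 − 28.5 = -1.9 kJ/mol.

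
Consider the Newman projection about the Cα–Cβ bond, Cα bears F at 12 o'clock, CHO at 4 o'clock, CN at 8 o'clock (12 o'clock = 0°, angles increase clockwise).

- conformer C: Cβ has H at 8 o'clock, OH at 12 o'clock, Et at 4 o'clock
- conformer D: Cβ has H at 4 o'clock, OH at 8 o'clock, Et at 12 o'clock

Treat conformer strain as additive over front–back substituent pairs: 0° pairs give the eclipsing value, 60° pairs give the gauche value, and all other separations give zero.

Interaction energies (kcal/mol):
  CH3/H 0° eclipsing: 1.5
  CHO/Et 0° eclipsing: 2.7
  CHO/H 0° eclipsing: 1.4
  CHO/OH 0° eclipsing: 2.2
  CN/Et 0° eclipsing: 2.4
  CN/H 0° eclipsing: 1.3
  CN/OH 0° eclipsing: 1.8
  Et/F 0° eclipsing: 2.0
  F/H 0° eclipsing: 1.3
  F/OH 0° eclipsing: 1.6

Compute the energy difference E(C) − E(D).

C is eclipsed. F at 0° is eclipsed with OH at 0° (1.6); CHO at 120° is eclipsed with Et at 120° (2.7); CN at 240° is eclipsed with H at 240° (1.3). Total 5.6 kcal/mol.
D is eclipsed. F at 0° is eclipsed with Et at 0° (2.0); CHO at 120° is eclipsed with H at 120° (1.4); CN at 240° is eclipsed with OH at 240° (1.8). Total 5.2 kcal/mol.
E(C) − E(D) = 5.6 − 5.2 = +0.4 kcal/mol.

+0.4 kcal/mol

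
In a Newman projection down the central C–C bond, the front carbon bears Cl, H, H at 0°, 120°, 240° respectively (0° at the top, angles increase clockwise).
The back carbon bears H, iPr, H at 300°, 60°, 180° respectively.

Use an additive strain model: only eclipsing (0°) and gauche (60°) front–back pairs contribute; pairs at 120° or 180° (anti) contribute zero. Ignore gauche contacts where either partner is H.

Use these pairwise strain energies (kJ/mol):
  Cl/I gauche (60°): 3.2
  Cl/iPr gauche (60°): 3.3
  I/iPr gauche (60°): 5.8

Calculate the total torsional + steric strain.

3.3 kJ/mol

This conformer (staggered): Cl(0°)/iPr(60°) gauche 3.3 → 3.3 kJ/mol.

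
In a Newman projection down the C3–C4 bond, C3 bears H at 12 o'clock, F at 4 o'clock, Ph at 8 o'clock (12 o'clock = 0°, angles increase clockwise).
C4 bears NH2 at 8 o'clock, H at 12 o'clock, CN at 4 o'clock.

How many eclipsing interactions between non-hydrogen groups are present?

Non-H eclipsing pairs: F(120°)/CN(120°); Ph(240°)/NH2(240°) — 2 interactions.

2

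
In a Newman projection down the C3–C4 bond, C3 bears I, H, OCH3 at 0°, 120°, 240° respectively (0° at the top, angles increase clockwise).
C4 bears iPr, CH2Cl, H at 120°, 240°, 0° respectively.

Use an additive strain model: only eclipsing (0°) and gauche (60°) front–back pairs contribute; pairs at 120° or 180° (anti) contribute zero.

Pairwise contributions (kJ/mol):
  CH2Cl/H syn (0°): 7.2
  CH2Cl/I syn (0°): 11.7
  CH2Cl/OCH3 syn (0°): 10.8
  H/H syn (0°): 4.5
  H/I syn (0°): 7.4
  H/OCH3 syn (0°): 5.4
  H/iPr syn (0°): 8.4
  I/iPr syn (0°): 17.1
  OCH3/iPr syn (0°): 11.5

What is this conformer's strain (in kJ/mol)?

26.6 kJ/mol

This conformer (eclipsed): I–H eclipsed, H–iPr eclipsed, OCH3–CH2Cl eclipsed; 7.4 + 8.4 + 10.8 = 26.6 kJ/mol.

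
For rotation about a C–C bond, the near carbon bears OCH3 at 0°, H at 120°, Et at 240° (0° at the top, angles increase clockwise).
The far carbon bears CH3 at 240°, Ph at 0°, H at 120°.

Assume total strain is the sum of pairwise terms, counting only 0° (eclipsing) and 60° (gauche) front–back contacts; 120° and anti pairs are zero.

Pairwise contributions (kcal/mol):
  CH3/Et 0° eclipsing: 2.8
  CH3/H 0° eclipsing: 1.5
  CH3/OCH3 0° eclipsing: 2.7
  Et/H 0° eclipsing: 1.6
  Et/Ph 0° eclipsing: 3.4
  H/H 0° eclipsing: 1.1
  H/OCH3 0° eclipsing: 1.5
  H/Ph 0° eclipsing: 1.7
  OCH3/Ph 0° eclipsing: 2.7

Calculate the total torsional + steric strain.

6.6 kcal/mol

This conformer (eclipsed): OCH3–Ph eclipsed, H–H eclipsed, Et–CH3 eclipsed; 2.7 + 1.1 + 2.8 = 6.6 kcal/mol.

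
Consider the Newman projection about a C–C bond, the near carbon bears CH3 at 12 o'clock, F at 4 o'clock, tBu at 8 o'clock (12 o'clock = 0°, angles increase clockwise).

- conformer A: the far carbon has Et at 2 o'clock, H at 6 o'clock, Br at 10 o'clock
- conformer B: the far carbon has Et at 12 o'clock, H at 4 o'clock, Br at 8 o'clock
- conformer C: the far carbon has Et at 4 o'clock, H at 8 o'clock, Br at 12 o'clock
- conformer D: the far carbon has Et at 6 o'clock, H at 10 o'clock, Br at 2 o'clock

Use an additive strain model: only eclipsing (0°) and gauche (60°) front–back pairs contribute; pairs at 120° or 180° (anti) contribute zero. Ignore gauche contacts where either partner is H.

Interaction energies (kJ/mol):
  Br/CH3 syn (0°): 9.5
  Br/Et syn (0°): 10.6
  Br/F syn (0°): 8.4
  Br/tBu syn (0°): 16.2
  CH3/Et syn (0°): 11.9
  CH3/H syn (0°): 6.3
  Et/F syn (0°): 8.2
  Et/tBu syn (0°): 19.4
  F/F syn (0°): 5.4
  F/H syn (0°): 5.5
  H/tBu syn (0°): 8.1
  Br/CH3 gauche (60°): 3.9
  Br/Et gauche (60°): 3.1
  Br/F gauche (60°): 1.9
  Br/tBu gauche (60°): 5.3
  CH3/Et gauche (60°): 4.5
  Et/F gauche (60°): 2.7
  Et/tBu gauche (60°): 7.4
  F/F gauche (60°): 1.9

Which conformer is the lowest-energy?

A (staggered): CH3–Et gauche, CH3–Br gauche, F–Et gauche, tBu–Br gauche; 4.5 + 3.9 + 2.7 + 5.3 = 16.4 kJ/mol.
B (eclipsed): CH3–Et eclipsed, F–H eclipsed, tBu–Br eclipsed; 11.9 + 5.5 + 16.2 = 33.6 kJ/mol.
C (eclipsed): CH3–Br eclipsed, F–Et eclipsed, tBu–H eclipsed; 9.5 + 8.2 + 8.1 = 25.8 kJ/mol.
D (staggered): CH3–Br gauche, F–Et gauche, F–Br gauche, tBu–Et gauche; 3.9 + 2.7 + 1.9 + 7.4 = 15.9 kJ/mol.
D has the lowest total (15.9 kJ/mol).

D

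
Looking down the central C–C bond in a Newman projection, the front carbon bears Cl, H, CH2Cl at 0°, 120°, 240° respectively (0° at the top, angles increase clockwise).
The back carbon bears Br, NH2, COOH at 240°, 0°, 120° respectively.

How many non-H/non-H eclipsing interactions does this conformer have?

Non-H eclipsing pairs: Cl(0°)/NH2(0°); CH2Cl(240°)/Br(240°) — 2 interactions.

2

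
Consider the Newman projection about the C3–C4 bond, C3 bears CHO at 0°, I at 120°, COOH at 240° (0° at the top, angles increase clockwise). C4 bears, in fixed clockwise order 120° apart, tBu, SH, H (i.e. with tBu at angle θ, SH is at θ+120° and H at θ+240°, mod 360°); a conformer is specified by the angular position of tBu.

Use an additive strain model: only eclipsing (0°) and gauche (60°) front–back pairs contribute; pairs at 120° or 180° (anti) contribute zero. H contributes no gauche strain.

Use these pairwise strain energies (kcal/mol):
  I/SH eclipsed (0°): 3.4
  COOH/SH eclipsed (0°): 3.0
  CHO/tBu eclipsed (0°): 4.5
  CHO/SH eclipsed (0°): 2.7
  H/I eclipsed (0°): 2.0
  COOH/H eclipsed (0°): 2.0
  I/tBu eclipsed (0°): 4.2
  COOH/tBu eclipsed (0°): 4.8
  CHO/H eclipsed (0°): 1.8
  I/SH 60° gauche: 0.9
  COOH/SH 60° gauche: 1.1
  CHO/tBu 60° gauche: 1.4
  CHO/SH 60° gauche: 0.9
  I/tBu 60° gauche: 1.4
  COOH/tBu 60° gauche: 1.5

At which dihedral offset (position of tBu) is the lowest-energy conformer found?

300°

tBu at 0° (eclipsed): CHO(0°)/tBu(0°) eclipsed 4.5; I(120°)/SH(120°) eclipsed 3.4; COOH(240°)/H(240°) eclipsed 2.0 → 9.9 kcal/mol.
tBu at 60° (staggered): CHO(0°)/tBu(60°) gauche 1.4; I(120°)/tBu(60°) gauche 1.4; I(120°)/SH(180°) gauche 0.9; COOH(240°)/SH(180°) gauche 1.1 → 4.8 kcal/mol.
tBu at 120° (eclipsed): CHO(0°)/H(0°) eclipsed 1.8; I(120°)/tBu(120°) eclipsed 4.2; COOH(240°)/SH(240°) eclipsed 3.0 → 9.0 kcal/mol.
tBu at 180° (staggered): CHO(0°)/SH(300°) gauche 0.9; I(120°)/tBu(180°) gauche 1.4; COOH(240°)/tBu(180°) gauche 1.5; COOH(240°)/SH(300°) gauche 1.1 → 4.9 kcal/mol.
tBu at 240° (eclipsed): CHO(0°)/SH(0°) eclipsed 2.7; I(120°)/H(120°) eclipsed 2.0; COOH(240°)/tBu(240°) eclipsed 4.8 → 9.5 kcal/mol.
tBu at 300° (staggered): CHO(0°)/tBu(300°) gauche 1.4; CHO(0°)/SH(60°) gauche 0.9; I(120°)/SH(60°) gauche 0.9; COOH(240°)/tBu(300°) gauche 1.5 → 4.7 kcal/mol.
The minimum (4.7 kcal/mol) occurs with tBu at 300°.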